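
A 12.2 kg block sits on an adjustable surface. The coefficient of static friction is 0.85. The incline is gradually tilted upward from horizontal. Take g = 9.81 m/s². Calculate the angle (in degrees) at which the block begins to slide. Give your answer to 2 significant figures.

At the threshold of sliding, static friction is at its maximum μ_s N and exactly balances the weight component along the incline: mg sin θ = μ_s mg cos θ.
Hence tan θ = μ_s = 0.85, so θ = arctan(0.85) = 40.3645°.

40°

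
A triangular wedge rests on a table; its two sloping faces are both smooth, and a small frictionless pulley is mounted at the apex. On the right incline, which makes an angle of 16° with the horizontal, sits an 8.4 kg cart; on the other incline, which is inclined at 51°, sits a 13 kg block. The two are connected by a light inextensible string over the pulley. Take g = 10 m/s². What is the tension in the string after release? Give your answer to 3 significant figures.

Resolve each weight along its own incline: the 8.4 kg mass has component 8.4 × 10 × sin 16° = 23.154 N down its slope, and the 13 kg mass has 13 × 10 × sin 51° = 101.029 N down its slope.
The 13 kg side's 101.029 N exceeds the other side's 23.154 N, so that mass slides down and the 8.4 kg mass slides up. Taking that direction as positive, Newton's second law for the whole system gives 101.029 − 23.154 = (8.4 + 13) a, so a = 77.875 / 21.4 = 3.6390 m/s².
For the 8.4 kg mass (up-slope positive): T − 23.154 = 8.4 × 3.6390, so T = 53.722 N.

53.7 N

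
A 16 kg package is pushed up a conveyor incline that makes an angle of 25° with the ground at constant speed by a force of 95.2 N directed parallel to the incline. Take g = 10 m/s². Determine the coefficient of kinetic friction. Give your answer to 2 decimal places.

At constant speed ΣF = 0 along the incline. The applied 95.2 N acts up the slope; the weight component mg sin 25° = 67.619 N and kinetic friction μN both act down the slope.
So 95.2 = 67.619 + μ × 145.009, giving μ = (95.2 − 67.619) / 145.009 = 0.1902.

0.19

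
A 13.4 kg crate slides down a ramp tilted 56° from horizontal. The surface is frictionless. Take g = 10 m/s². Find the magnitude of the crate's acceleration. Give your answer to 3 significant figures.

8.29 m/s²

Resolving the weight along the incline: the component pulling the crate down the slope is mg sin 56° = 13.4 × 10 × 0.8290 = 111.086 N, and the normal force is N = mg cos 56° = 13.4 × 10 × 0.5592 = 74.933 N.
With no friction the net force along the incline is 111.086 N, so a = g sin 56° = 111.086 / 13.4 = 8.2900 m/s².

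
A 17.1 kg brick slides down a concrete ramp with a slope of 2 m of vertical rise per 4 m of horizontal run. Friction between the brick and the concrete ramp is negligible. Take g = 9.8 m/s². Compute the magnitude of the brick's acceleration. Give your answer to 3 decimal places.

Resolving the weight along the incline: the component pulling the brick down the slope is mg sin 26.57° = 17.1 × 9.8 × 0.4472 = 74.942 N, and the normal force is N = mg cos 26.57° = 17.1 × 9.8 × 0.8944 = 149.884 N.
With no friction the net force along the incline is 74.942 N, so a = g sin 26.57° = 74.942 / 17.1 = 4.3826 m/s².

4.383 m/s²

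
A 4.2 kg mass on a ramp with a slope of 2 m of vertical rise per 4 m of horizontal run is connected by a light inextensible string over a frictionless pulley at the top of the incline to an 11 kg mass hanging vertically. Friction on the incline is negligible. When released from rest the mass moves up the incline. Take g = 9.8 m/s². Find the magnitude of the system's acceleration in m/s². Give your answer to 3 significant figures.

For the mass on the incline: the weight component along the slope is m₁g sin 26.57° = 4.2 × 9.8 × 0.4472 = 18.407 N and the normal force is N = m₁g cos 26.57° = 36.815 N.
Newton's second law for the mass (up-slope positive): T − 18.407 = 4.2 a. For the hanging mass (downward positive): 11 × 9.8 − T = 11 a.
Adding the two equations eliminates T: 89.393 = 15.2 a, so a = 5.8811 m/s².

5.88 m/s²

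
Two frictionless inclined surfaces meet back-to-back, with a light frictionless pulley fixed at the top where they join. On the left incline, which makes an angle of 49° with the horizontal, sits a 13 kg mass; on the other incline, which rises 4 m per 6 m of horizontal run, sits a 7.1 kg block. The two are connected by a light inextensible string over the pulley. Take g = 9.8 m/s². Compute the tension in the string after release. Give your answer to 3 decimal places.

58.926 N

Resolve each weight along its own incline: the 13 kg mass has component 13 × 9.8 × sin 49° = 96.150 N down its slope, and the 7.1 kg mass has 7.1 × 9.8 × sin 33.69° = 38.596 N down its slope.
The 13 kg side's 96.150 N exceeds the other side's 38.596 N, so that mass slides down and the 7.1 kg mass slides up. Taking that direction as positive, Newton's second law for the whole system gives 96.150 − 38.596 = (13 + 7.1) a, so a = 57.554 / 20.1 = 2.8634 m/s².
For the 7.1 kg mass (up-slope positive): T − 38.596 = 7.1 × 2.8634, so T = 58.926 N.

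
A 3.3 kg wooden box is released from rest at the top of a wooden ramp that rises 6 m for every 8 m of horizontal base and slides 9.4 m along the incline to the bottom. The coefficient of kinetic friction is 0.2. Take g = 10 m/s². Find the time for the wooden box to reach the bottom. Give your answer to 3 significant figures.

2.07 s

The weight component along the incline is mg sin 36.87° = 19.800 N and the normal force is N = mg cos 36.87° = 26.400 N.
Friction up the slope is f = μN = 0.2 × 26.400 = 5.280 N, so the net downslope force is 19.800 − 5.280 = 14.520 N and a = 14.520 / 3.3 = 4.4000 m/s².
Starting from rest, L = ½at², so t = √(2L/a) = √(2 × 9.4 / 4.4000) = 2.0671 s.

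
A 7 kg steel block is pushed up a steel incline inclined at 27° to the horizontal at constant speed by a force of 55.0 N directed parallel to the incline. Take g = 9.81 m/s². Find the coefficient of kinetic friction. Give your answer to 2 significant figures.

At constant speed ΣF = 0 along the incline. The applied 55.0 N acts up the slope; the weight component mg sin 27° = 31.176 N and kinetic friction μN both act down the slope.
So 55.0 = 31.176 + μ × 61.185, giving μ = (55.0 − 31.176) / 61.185 = 0.3894.

0.39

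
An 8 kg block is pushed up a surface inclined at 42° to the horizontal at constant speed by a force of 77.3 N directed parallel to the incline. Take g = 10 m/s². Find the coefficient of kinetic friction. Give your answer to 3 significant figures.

At constant speed ΣF = 0 along the incline. The applied 77.3 N acts up the slope; the weight component mg sin 42° = 53.530 N and kinetic friction μN both act down the slope.
So 77.3 = 53.530 + μ × 59.452, giving μ = (77.3 − 53.530) / 59.452 = 0.3998.

0.400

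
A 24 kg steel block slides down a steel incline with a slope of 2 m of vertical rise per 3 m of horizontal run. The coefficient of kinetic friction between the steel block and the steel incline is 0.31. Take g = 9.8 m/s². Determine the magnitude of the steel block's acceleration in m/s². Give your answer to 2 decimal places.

2.91 m/s²

Resolving the weight along the incline: the component pulling the steel block down the slope is mg sin 33.69° = 24 × 9.8 × 0.5547 = 130.465 N, and the normal force is N = mg cos 33.69° = 24 × 9.8 × 0.8321 = 195.710 N.
Kinetic friction acts up the slope with magnitude f = μN = 0.31 × 195.710 = 60.670 N.
Net force along the incline is 130.465 − 60.670 = 69.795 N, so a = 69.795 / 24 = 2.9081 m/s².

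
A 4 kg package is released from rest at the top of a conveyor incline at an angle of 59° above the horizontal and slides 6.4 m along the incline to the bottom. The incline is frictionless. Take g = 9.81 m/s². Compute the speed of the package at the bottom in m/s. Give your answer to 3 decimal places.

The weight component along the incline is mg sin 59° = 33.635 N and the normal force is N = mg cos 59° = 20.210 N.
With no friction, a = g sin 59° = 8.4088 m/s².
Starting from rest over a distance of 6.4 m, v² = 2aL = 2 × 8.4088 × 6.4 = 107.6326, so v = 10.3746 m/s.

10.375 m/s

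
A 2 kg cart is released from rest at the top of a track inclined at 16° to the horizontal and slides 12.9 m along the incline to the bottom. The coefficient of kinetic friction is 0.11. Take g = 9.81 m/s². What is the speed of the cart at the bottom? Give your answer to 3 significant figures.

6.56 m/s

The weight component along the incline is mg sin 16° = 5.408 N and the normal force is N = mg cos 16° = 18.860 N.
Friction up the slope is f = μN = 0.11 × 18.860 = 2.075 N, so the net downslope force is 5.408 − 2.075 = 3.333 N and a = 3.333 / 2 = 1.6665 m/s².
Starting from rest over a distance of 12.9 m, v² = 2aL = 2 × 1.6665 × 12.9 = 42.9957, so v = 6.5571 m/s.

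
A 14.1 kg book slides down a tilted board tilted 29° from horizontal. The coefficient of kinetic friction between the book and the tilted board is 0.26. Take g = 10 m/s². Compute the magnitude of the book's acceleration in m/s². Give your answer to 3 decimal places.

Resolving the weight along the incline: the component pulling the book down the slope is mg sin 29° = 14.1 × 10 × 0.4848 = 68.357 N, and the normal force is N = mg cos 29° = 14.1 × 10 × 0.8746 = 123.319 N.
Kinetic friction acts up the slope with magnitude f = μN = 0.26 × 123.319 = 32.063 N.
Net force along the incline is 68.357 − 32.063 = 36.294 N, so a = 36.294 / 14.1 = 2.5740 m/s².

2.574 m/s²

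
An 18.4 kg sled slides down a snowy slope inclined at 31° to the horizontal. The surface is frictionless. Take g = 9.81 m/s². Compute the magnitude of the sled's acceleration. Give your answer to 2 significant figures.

5.1 m/s²

Resolving the weight along the incline: the component pulling the sled down the slope is mg sin 31° = 18.4 × 9.81 × 0.5150 = 92.960 N, and the normal force is N = mg cos 31° = 18.4 × 9.81 × 0.8572 = 154.728 N.
With no friction the net force along the incline is 92.960 N, so a = g sin 31° = 92.960 / 18.4 = 5.0522 m/s².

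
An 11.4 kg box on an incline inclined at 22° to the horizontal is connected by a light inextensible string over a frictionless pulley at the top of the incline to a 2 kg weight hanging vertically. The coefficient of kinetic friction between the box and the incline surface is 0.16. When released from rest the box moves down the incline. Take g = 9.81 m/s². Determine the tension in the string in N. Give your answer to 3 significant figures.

For the box on the incline: the weight component along the slope is m₁g sin 22° = 11.4 × 9.81 × 0.3746 = 41.893 N and the normal force is N = m₁g cos 22° = 103.691 N.
Kinetic friction opposes the box's motion down the incline: f = μN = 0.16 × 103.691 = 16.591 N acting up the slope.
Newton's second law for the box (down-slope positive): 41.893 − 16.591 − T = 11.4 a. For the hanging weight (upward positive): T − 2 × 9.81 = 2 a.
Adding the two equations eliminates T: 5.682 = 13.4 a, so a = 0.4240 m/s².
Then from the hanging weight's equation, T = 2 × (9.81 + 0.4240) = 20.468 N.

20.5 N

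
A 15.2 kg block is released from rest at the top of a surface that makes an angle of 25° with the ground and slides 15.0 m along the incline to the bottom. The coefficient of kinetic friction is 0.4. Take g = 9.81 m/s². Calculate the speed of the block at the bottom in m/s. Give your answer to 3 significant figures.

4.21 m/s

The weight component along the incline is mg sin 25° = 63.017 N and the normal force is N = mg cos 25° = 135.141 N.
Friction up the slope is f = μN = 0.4 × 135.141 = 54.056 N, so the net downslope force is 63.017 − 54.056 = 8.961 N and a = 8.961 / 15.2 = 0.5895 m/s².
Starting from rest over a distance of 15.0 m, v² = 2aL = 2 × 0.5895 × 15.0 = 17.6850, so v = 4.2054 m/s.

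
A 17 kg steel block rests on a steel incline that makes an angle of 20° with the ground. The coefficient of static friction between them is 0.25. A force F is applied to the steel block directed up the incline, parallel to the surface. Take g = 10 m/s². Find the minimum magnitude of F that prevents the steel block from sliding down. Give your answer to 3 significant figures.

The normal force is N = mg cos 20° = 159.748 N. With F at its minimum the steel block is on the verge of sliding down, so static friction is at its maximum μ_s N = 0.25 × 159.748 = 39.937 N and acts up the slope.
Equilibrium along the incline: F + μ_s N = mg sin 20°, so F = 58.143 − 39.937 = 18.206 N.

18.2 N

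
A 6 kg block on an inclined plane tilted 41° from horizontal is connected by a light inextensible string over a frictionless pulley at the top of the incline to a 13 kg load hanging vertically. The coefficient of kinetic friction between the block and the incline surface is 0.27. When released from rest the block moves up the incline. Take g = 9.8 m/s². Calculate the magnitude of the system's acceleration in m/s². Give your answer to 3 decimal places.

For the block on the incline: the weight component along the slope is m₁g sin 41° = 6 × 9.8 × 0.6561 = 38.579 N and the normal force is N = m₁g cos 41° = 44.377 N.
Kinetic friction opposes the block's motion up the incline: f = μN = 0.27 × 44.377 = 11.982 N acting down the slope.
Newton's second law for the block (up-slope positive): T − 38.579 − 11.982 = 6 a. For the hanging load (downward positive): 13 × 9.8 − T = 13 a.
Adding the two equations eliminates T: 76.839 = 19 a, so a = 4.0442 m/s².

4.044 m/s²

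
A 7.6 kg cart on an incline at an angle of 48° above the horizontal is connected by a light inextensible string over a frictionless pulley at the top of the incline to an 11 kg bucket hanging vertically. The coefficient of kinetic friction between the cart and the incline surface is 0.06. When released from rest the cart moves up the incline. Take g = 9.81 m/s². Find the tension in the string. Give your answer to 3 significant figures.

78.6 N

For the cart on the incline: the weight component along the slope is m₁g sin 48° = 7.6 × 9.81 × 0.7431 = 55.403 N and the normal force is N = m₁g cos 48° = 49.888 N.
Kinetic friction opposes the cart's motion up the incline: f = μN = 0.06 × 49.888 = 2.993 N acting down the slope.
Newton's second law for the cart (up-slope positive): T − 55.403 − 2.993 = 7.6 a. For the hanging bucket (downward positive): 11 × 9.81 − T = 11 a.
Adding the two equations eliminates T: 49.514 = 18.6 a, so a = 2.6620 m/s².
Then from the hanging bucket's equation, T = 11 × (9.81 − 2.6620) = 78.628 N.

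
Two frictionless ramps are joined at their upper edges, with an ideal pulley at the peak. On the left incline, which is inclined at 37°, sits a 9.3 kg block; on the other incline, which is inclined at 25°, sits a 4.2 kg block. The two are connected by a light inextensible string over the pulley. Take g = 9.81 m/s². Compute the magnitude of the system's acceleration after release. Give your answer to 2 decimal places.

Resolve each weight along its own incline: the 9.3 kg mass has component 9.3 × 9.81 × sin 37° = 54.905 N down its slope, and the 4.2 kg mass has 4.2 × 9.81 × sin 25° = 17.413 N down its slope.
The 9.3 kg side's 54.905 N exceeds the other side's 17.413 N, so that mass slides down and the 4.2 kg mass slides up. Taking that direction as positive, Newton's second law for the whole system gives 54.905 − 17.413 = (9.3 + 4.2) a, so a = 37.492 / 13.5 = 2.7772 m/s².

2.78 m/s²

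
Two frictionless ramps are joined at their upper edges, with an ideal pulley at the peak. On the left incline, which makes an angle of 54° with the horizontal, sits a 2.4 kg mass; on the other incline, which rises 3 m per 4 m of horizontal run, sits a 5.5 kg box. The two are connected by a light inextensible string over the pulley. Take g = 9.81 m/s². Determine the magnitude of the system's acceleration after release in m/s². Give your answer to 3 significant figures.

Resolve each weight along its own incline: the 2.4 kg mass has component 2.4 × 9.81 × sin 54° = 19.047 N down its slope, and the 5.5 kg mass has 5.5 × 9.81 × sin 36.87° = 32.373 N down its slope.
The 5.5 kg side's 32.373 N exceeds the other side's 19.047 N, so that mass slides down and the 2.4 kg mass slides up. Taking that direction as positive, Newton's second law for the whole system gives 32.373 − 19.047 = (2.4 + 5.5) a, so a = 13.326 / 7.9 = 1.6868 m/s².

1.69 m/s²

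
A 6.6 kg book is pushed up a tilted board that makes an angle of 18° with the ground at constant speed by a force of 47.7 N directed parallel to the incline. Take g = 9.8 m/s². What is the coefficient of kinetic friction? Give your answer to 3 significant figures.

0.451

At constant speed ΣF = 0 along the incline. The applied 47.7 N acts up the slope; the weight component mg sin 18° = 19.987 N and kinetic friction μN both act down the slope.
So 47.7 = 19.987 + μ × 61.514, giving μ = (47.7 − 19.987) / 61.514 = 0.4505.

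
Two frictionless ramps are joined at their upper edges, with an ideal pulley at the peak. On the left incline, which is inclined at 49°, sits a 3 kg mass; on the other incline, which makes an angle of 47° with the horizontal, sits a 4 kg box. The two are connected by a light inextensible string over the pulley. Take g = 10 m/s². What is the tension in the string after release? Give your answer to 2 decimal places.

25.48 N

Resolve each weight along its own incline: the 3 kg mass has component 3 × 10 × sin 49° = 22.641 N down its slope, and the 4 kg mass has 4 × 10 × sin 47° = 29.254 N down its slope.
The 4 kg side's 29.254 N exceeds the other side's 22.641 N, so that mass slides down and the 3 kg mass slides up. Taking that direction as positive, Newton's second law for the whole system gives 29.254 − 22.641 = (3 + 4) a, so a = 6.613 / 7 = 0.9447 m/s².
For the 3 kg mass (up-slope positive): T − 22.641 = 3 × 0.9447, so T = 25.475 N.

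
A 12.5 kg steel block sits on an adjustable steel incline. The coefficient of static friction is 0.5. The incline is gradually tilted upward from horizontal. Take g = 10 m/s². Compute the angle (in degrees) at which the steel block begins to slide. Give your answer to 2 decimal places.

At the threshold of sliding, static friction is at its maximum μ_s N and exactly balances the weight component along the incline: mg sin θ = μ_s mg cos θ.
Hence tan θ = μ_s = 0.5, so θ = arctan(0.5) = 26.5651°.

26.57°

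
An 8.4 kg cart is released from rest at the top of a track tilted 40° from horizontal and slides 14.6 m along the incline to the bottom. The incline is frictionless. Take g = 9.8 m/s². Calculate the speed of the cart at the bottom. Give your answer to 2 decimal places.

The weight component along the incline is mg sin 40° = 52.914 N and the normal force is N = mg cos 40° = 63.061 N.
With no friction, a = g sin 40° = 6.2993 m/s².
Starting from rest over a distance of 14.6 m, v² = 2aL = 2 × 6.2993 × 14.6 = 183.9396, so v = 13.5624 m/s.

13.56 m/s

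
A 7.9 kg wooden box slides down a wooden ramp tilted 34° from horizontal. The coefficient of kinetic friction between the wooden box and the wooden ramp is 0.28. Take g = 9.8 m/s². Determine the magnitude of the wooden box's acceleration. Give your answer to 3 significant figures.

3.21 m/s²

Resolving the weight along the incline: the component pulling the wooden box down the slope is mg sin 34° = 7.9 × 9.8 × 0.5592 = 43.293 N, and the normal force is N = mg cos 34° = 7.9 × 9.8 × 0.8290 = 64.181 N.
Kinetic friction acts up the slope with magnitude f = μN = 0.28 × 64.181 = 17.971 N.
Net force along the incline is 43.293 − 17.971 = 25.322 N, so a = 25.322 / 7.9 = 3.2053 m/s².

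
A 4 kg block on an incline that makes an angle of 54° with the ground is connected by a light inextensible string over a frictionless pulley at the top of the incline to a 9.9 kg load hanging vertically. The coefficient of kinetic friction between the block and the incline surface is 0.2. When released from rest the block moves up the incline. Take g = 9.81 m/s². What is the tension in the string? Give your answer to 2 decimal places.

53.84 N

For the block on the incline: the weight component along the slope is m₁g sin 54° = 4 × 9.81 × 0.8090 = 31.745 N and the normal force is N = m₁g cos 54° = 23.065 N.
Kinetic friction opposes the block's motion up the incline: f = μN = 0.2 × 23.065 = 4.613 N acting down the slope.
Newton's second law for the block (up-slope positive): T − 31.745 − 4.613 = 4 a. For the hanging load (downward positive): 9.9 × 9.81 − T = 9.9 a.
Adding the two equations eliminates T: 60.761 = 13.9 a, so a = 4.3713 m/s².
Then from the hanging load's equation, T = 9.9 × (9.81 − 4.3713) = 53.843 N.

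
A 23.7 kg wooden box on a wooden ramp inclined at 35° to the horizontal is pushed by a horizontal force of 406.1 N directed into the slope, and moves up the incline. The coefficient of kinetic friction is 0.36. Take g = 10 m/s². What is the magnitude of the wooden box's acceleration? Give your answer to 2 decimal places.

The horizontal push has components F cos 35° = 406.1 × 0.8192 = 332.677 N up the incline and F sin 35° = 406.1 × 0.5736 = 232.939 N pressing into the surface.
The normal force is therefore N = mg cos 35° + F sin 35° = 194.150 + 232.939 = 427.089 N, and kinetic friction down the slope is μN = 0.36 × 427.089 = 153.752 N.
Along the incline: F cos 35° − mg sin 35° − μN = ma, so 332.677 − 135.943 − 153.752 = 23.7 a, giving a = 1.8136 m/s².

1.81 m/s²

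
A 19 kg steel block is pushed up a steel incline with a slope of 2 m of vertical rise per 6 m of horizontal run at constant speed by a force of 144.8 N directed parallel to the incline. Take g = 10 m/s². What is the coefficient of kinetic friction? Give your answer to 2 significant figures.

0.47

At constant speed ΣF = 0 along the incline. The applied 144.8 N acts up the slope; the weight component mg sin 18.43° = 60.083 N and kinetic friction μN both act down the slope.
So 144.8 = 60.083 + μ × 180.250, giving μ = (144.8 − 60.083) / 180.250 = 0.4700.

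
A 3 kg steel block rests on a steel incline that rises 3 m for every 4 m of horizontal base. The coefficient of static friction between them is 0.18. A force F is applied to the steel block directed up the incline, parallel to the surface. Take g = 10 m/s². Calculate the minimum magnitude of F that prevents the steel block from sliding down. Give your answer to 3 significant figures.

The normal force is N = mg cos 36.87° = 24.000 N. With F at its minimum the steel block is on the verge of sliding down, so static friction is at its maximum μ_s N = 0.18 × 24.000 = 4.320 N and acts up the slope.
Equilibrium along the incline: F + μ_s N = mg sin 36.87°, so F = 18.000 − 4.320 = 13.680 N.

13.7 N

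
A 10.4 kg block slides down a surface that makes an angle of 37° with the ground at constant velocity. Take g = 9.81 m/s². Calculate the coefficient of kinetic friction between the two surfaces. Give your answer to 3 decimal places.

0.754

At constant velocity the net force along the incline is zero: mg sin 37° = μ mg cos 37°.
So μ = tan 37° = 0.6018 / 0.7986 = 0.7536.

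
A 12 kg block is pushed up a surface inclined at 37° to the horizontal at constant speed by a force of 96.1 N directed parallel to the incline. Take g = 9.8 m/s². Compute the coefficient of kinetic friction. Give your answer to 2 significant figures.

At constant speed ΣF = 0 along the incline. The applied 96.1 N acts up the slope; the weight component mg sin 37° = 70.773 N and kinetic friction μN both act down the slope.
So 96.1 = 70.773 + μ × 93.920, giving μ = (96.1 − 70.773) / 93.920 = 0.2697.

0.27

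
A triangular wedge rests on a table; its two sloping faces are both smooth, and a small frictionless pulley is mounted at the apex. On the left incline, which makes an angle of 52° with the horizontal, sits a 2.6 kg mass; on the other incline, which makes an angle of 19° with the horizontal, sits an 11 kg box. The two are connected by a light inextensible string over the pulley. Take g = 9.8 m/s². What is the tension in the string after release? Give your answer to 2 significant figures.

23 N

Resolve each weight along its own incline: the 2.6 kg mass has component 2.6 × 9.8 × sin 52° = 20.079 N down its slope, and the 11 kg mass has 11 × 9.8 × sin 19° = 35.096 N down its slope.
The 11 kg side's 35.096 N exceeds the other side's 20.079 N, so that mass slides down and the 2.6 kg mass slides up. Taking that direction as positive, Newton's second law for the whole system gives 35.096 − 20.079 = (2.6 + 11) a, so a = 15.017 / 13.6 = 1.1042 m/s².
For the 2.6 kg mass (up-slope positive): T − 20.079 = 2.6 × 1.1042, so T = 22.950 N.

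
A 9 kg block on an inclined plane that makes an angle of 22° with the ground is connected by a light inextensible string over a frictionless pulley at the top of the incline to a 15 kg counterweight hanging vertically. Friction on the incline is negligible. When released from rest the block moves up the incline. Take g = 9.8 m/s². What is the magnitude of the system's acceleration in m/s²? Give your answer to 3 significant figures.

4.75 m/s²

For the block on the incline: the weight component along the slope is m₁g sin 22° = 9 × 9.8 × 0.3746 = 33.040 N and the normal force is N = m₁g cos 22° = 81.778 N.
Newton's second law for the block (up-slope positive): T − 33.040 = 9 a. For the hanging counterweight (downward positive): 15 × 9.8 − T = 15 a.
Adding the two equations eliminates T: 113.960 = 24 a, so a = 4.7483 m/s².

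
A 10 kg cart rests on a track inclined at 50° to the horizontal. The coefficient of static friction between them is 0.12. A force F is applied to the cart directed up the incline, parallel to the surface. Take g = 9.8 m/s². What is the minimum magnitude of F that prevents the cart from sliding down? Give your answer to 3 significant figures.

67.5 N

The normal force is N = mg cos 50° = 62.993 N. With F at its minimum the cart is on the verge of sliding down, so static friction is at its maximum μ_s N = 0.12 × 62.993 = 7.559 N and acts up the slope.
Equilibrium along the incline: F + μ_s N = mg sin 50°, so F = 75.072 − 7.559 = 67.513 N.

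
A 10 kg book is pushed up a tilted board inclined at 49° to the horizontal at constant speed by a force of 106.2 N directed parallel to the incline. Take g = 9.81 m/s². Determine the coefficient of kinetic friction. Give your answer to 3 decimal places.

At constant speed ΣF = 0 along the incline. The applied 106.2 N acts up the slope; the weight component mg sin 49° = 74.037 N and kinetic friction μN both act down the slope.
So 106.2 = 74.037 + μ × 64.359, giving μ = (106.2 − 74.037) / 64.359 = 0.4997.

0.500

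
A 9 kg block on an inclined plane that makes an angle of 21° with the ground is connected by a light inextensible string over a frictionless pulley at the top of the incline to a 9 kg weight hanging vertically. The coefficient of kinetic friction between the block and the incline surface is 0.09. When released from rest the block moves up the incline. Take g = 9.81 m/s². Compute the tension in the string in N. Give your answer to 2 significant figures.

For the block on the incline: the weight component along the slope is m₁g sin 21° = 9 × 9.81 × 0.3584 = 31.643 N and the normal force is N = m₁g cos 21° = 82.426 N.
Kinetic friction opposes the block's motion up the incline: f = μN = 0.09 × 82.426 = 7.418 N acting down the slope.
Newton's second law for the block (up-slope positive): T − 31.643 − 7.418 = 9 a. For the hanging weight (downward positive): 9 × 9.81 − T = 9 a.
Adding the two equations eliminates T: 49.229 = 18 a, so a = 2.7349 m/s².
Then from the hanging weight's equation, T = 9 × (9.81 − 2.7349) = 63.676 N.

64 N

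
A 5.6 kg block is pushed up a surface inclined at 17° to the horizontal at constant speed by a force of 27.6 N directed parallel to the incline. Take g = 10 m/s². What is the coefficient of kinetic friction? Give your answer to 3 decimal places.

At constant speed ΣF = 0 along the incline. The applied 27.6 N acts up the slope; the weight component mg sin 17° = 16.373 N and kinetic friction μN both act down the slope.
So 27.6 = 16.373 + μ × 53.553, giving μ = (27.6 − 16.373) / 53.553 = 0.2096.

0.210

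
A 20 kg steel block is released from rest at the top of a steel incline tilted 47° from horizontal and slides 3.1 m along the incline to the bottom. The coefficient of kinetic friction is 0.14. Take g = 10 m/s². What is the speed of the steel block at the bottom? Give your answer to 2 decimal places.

The weight component along the incline is mg sin 47° = 146.271 N and the normal force is N = mg cos 47° = 136.400 N.
Friction up the slope is f = μN = 0.14 × 136.400 = 19.096 N, so the net downslope force is 146.271 − 19.096 = 127.175 N and a = 127.175 / 20 = 6.3587 m/s².
Starting from rest over a distance of 3.1 m, v² = 2aL = 2 × 6.3587 × 3.1 = 39.4239, so v = 6.2788 m/s.

6.28 m/s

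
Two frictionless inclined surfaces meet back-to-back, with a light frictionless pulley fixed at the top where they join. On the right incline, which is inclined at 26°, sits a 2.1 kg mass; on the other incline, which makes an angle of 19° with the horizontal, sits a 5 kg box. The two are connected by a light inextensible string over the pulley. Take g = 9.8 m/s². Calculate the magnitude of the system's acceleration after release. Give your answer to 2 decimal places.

0.98 m/s²

Resolve each weight along its own incline: the 2.1 kg mass has component 2.1 × 9.8 × sin 26° = 9.022 N down its slope, and the 5 kg mass has 5 × 9.8 × sin 19° = 15.953 N down its slope.
The 5 kg side's 15.953 N exceeds the other side's 9.022 N, so that mass slides down and the 2.1 kg mass slides up. Taking that direction as positive, Newton's second law for the whole system gives 15.953 − 9.022 = (2.1 + 5) a, so a = 6.931 / 7.1 = 0.9762 m/s².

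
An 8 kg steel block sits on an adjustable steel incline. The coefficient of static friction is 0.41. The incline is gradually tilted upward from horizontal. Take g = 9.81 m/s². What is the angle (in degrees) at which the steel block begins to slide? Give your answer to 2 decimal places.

At the threshold of sliding, static friction is at its maximum μ_s N and exactly balances the weight component along the incline: mg sin θ = μ_s mg cos θ.
Hence tan θ = μ_s = 0.41, so θ = arctan(0.41) = 22.2936°.

22.29°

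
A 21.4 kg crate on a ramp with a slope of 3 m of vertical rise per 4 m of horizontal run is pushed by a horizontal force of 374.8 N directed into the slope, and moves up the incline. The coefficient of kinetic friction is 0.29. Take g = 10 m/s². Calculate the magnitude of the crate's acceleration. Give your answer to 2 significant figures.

The horizontal push has components F cos 36.87° = 374.8 × 0.8000 = 299.840 N up the incline and F sin 36.87° = 374.8 × 0.6000 = 224.880 N pressing into the surface.
The normal force is therefore N = mg cos 36.87° + F sin 36.87° = 171.200 + 224.880 = 396.080 N, and kinetic friction down the slope is μN = 0.29 × 396.080 = 114.863 N.
Along the incline: F cos 36.87° − mg sin 36.87° − μN = ma, so 299.840 − 128.400 − 114.863 = 21.4 a, giving a = 2.6438 m/s².

2.6 m/s²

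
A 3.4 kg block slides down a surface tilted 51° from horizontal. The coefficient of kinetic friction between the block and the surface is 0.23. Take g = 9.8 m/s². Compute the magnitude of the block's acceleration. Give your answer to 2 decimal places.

Resolving the weight along the incline: the component pulling the block down the slope is mg sin 51° = 3.4 × 9.8 × 0.7771 = 25.893 N, and the normal force is N = mg cos 51° = 3.4 × 9.8 × 0.6293 = 20.968 N.
Kinetic friction acts up the slope with magnitude f = μN = 0.23 × 20.968 = 4.823 N.
Net force along the incline is 25.893 − 4.823 = 21.070 N, so a = 21.070 / 3.4 = 6.1971 m/s².

6.20 m/s²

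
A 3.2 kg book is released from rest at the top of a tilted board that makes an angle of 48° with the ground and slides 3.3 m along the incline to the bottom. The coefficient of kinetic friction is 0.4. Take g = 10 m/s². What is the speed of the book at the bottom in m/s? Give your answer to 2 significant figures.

5.6 m/s

The weight component along the incline is mg sin 48° = 23.781 N and the normal force is N = mg cos 48° = 21.412 N.
Friction up the slope is f = μN = 0.4 × 21.412 = 8.565 N, so the net downslope force is 23.781 − 8.565 = 15.216 N and a = 15.216 / 3.2 = 4.7550 m/s².
Starting from rest over a distance of 3.3 m, v² = 2aL = 2 × 4.7550 × 3.3 = 31.3830, so v = 5.6021 m/s.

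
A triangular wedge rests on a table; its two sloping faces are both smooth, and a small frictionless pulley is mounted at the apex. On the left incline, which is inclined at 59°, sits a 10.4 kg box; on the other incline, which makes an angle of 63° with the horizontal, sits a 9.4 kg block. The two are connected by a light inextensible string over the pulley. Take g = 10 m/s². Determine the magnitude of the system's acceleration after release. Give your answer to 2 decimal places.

0.27 m/s²

Resolve each weight along its own incline: the 10.4 kg mass has component 10.4 × 10 × sin 59° = 89.145 N down its slope, and the 9.4 kg mass has 9.4 × 10 × sin 63° = 83.755 N down its slope.
The 10.4 kg side's 89.145 N exceeds the other side's 83.755 N, so that mass slides down and the 9.4 kg mass slides up. Taking that direction as positive, Newton's second law for the whole system gives 89.145 − 83.755 = (10.4 + 9.4) a, so a = 5.390 / 19.8 = 0.2722 m/s².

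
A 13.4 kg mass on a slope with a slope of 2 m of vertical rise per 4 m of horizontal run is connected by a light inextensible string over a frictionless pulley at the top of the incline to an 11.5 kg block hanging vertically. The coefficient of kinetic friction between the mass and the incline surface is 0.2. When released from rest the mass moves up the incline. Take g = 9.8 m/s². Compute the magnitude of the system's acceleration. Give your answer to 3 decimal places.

1.224 m/s²

For the mass on the incline: the weight component along the slope is m₁g sin 26.57° = 13.4 × 9.8 × 0.4472 = 58.726 N and the normal force is N = m₁g cos 26.57° = 117.456 N.
Kinetic friction opposes the mass's motion up the incline: f = μN = 0.2 × 117.456 = 23.491 N acting down the slope.
Newton's second law for the mass (up-slope positive): T − 58.726 − 23.491 = 13.4 a. For the hanging block (downward positive): 11.5 × 9.8 − T = 11.5 a.
Adding the two equations eliminates T: 30.483 = 24.9 a, so a = 1.2242 m/s².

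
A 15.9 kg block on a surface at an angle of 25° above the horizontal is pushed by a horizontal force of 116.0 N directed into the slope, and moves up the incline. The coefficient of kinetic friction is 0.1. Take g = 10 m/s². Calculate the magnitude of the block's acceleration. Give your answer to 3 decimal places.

1.171 m/s²

The horizontal push has components F cos 25° = 116.0 × 0.9063 = 105.131 N up the incline and F sin 25° = 116.0 × 0.4226 = 49.022 N pressing into the surface.
The normal force is therefore N = mg cos 25° + F sin 25° = 144.102 + 49.022 = 193.124 N, and kinetic friction down the slope is μN = 0.1 × 193.124 = 19.312 N.
Along the incline: F cos 25° − mg sin 25° − μN = ma, so 105.131 − 67.193 − 19.312 = 15.9 a, giving a = 1.1714 m/s².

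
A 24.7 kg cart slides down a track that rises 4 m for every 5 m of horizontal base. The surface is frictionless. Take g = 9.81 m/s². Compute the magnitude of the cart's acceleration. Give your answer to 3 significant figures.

6.13 m/s²

Resolving the weight along the incline: the component pulling the cart down the slope is mg sin 38.66° = 24.7 × 9.81 × 0.6247 = 151.369 N, and the normal force is N = mg cos 38.66° = 24.7 × 9.81 × 0.7809 = 189.218 N.
With no friction the net force along the incline is 151.369 N, so a = g sin 38.66° = 151.369 / 24.7 = 6.1283 m/s².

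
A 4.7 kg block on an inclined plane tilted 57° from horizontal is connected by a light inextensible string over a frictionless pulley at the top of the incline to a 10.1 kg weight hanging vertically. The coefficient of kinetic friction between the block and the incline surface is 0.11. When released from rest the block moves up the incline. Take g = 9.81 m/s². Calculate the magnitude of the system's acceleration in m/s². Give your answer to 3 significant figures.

3.90 m/s²

For the block on the incline: the weight component along the slope is m₁g sin 57° = 4.7 × 9.81 × 0.8387 = 38.670 N and the normal force is N = m₁g cos 57° = 25.112 N.
Kinetic friction opposes the block's motion up the incline: f = μN = 0.11 × 25.112 = 2.762 N acting down the slope.
Newton's second law for the block (up-slope positive): T − 38.670 − 2.762 = 4.7 a. For the hanging weight (downward positive): 10.1 × 9.81 − T = 10.1 a.
Adding the two equations eliminates T: 57.649 = 14.8 a, so a = 3.8952 m/s².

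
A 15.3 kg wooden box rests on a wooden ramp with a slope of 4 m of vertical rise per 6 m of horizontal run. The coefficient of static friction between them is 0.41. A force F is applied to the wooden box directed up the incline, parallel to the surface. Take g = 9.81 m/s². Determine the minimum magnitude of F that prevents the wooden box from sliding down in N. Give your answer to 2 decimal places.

The normal force is N = mg cos 33.69° = 124.885 N. With F at its minimum the wooden box is on the verge of sliding down, so static friction is at its maximum μ_s N = 0.41 × 124.885 = 51.203 N and acts up the slope.
Equilibrium along the incline: F + μ_s N = mg sin 33.69°, so F = 83.257 − 51.203 = 32.054 N.

32.05 N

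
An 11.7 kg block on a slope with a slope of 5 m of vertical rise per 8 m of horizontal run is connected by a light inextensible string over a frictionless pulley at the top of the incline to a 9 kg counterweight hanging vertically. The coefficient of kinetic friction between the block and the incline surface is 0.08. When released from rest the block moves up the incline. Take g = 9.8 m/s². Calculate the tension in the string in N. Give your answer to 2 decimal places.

For the block on the incline: the weight component along the slope is m₁g sin 32.01° = 11.7 × 9.8 × 0.5300 = 60.770 N and the normal force is N = m₁g cos 32.01° = 97.231 N.
Kinetic friction opposes the block's motion up the incline: f = μN = 0.08 × 97.231 = 7.778 N acting down the slope.
Newton's second law for the block (up-slope positive): T − 60.770 − 7.778 = 11.7 a. For the hanging counterweight (downward positive): 9 × 9.8 − T = 9 a.
Adding the two equations eliminates T: 19.652 = 20.7 a, so a = 0.9494 m/s².
Then from the hanging counterweight's equation, T = 9 × (9.8 − 0.9494) = 79.655 N.

79.66 N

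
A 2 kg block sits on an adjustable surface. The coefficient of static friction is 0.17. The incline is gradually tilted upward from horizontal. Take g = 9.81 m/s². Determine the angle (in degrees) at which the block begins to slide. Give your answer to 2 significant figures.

9.6°

At the threshold of sliding, static friction is at its maximum μ_s N and exactly balances the weight component along the incline: mg sin θ = μ_s mg cos θ.
Hence tan θ = μ_s = 0.17, so θ = arctan(0.17) = 9.6480°.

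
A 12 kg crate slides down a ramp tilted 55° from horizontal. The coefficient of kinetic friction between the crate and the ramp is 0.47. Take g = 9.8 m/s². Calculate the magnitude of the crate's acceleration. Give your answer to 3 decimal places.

Resolving the weight along the incline: the component pulling the crate down the slope is mg sin 55° = 12 × 9.8 × 0.8192 = 96.338 N, and the normal force is N = mg cos 55° = 12 × 9.8 × 0.5736 = 67.455 N.
Kinetic friction acts up the slope with magnitude f = μN = 0.47 × 67.455 = 31.704 N.
Net force along the incline is 96.338 − 31.704 = 64.634 N, so a = 64.634 / 12 = 5.3862 m/s².

5.386 m/s²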